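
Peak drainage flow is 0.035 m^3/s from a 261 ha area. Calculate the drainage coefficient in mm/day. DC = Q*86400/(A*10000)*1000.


DC = Q * 86400 / (A * 10000) * 1000
DC = 0.035 * 86400 / (261 * 10000) * 1000
DC = 3024000.0000 / 2610000

1.1586 mm/day


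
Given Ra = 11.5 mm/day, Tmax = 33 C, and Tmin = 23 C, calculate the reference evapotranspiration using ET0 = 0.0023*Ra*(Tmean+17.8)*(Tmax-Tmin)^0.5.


Tmean = (Tmax + Tmin)/2 = (33 + 23)/2 = 28.0
ET0 = 0.0023 * 11.5 * (28.0 + 17.8) * sqrt(33 - 23)
ET0 = 0.0023 * 11.5 * 45.8 * 3.162278

3.8308 mm/day


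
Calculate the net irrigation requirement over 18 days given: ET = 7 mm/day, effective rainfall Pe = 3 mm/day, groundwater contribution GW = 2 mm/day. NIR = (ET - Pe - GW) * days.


Daily deficit = ET - Pe - GW = 7 - 3 - 2 = 2 mm/day
NIR = 2 * 18 = 36 mm

36.0000 mm


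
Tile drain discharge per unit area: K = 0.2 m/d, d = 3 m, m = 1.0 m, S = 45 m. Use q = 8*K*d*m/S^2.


q = 8*K*d*m/S^2
q = 8*0.2*3*1.0/45^2
q = 4.8000 / 2025

0.0024 m/d


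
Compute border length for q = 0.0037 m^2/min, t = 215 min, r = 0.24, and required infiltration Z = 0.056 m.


L = q*t/((1+r)*Z)
L = 0.0037*215/((1+0.24)*0.056)
L = 0.7955/0.06944

11.4559 m


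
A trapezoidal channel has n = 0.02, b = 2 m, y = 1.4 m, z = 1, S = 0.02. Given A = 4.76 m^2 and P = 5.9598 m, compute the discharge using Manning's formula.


R = A/P = 4.76/5.9598 = 0.798685
Q = (1/0.02) * 4.76 * 0.798685^(2/3) * 0.02^0.5

28.9740 m^3/s


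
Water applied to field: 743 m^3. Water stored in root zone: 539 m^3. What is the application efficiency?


Ea = V_root / V_field * 100 = 539 / 743 * 100 = 72.5437%

72.5437 %


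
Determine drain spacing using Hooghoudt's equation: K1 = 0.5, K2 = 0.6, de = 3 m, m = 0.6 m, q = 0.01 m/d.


S^2 = 8*K2*de*m/q + 4*K1*m^2/q
S^2 = 8*0.6*3*0.6/0.01 + 4*0.5*0.6^2/0.01
S = sqrt(936.0000)

30.5941 m


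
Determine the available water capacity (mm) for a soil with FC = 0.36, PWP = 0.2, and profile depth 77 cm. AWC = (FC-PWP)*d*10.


AWC = (FC - PWP) * d * 10
AWC = (0.36 - 0.2) * 77 * 10
AWC = 0.1600 * 77 * 10

123.2000 mm


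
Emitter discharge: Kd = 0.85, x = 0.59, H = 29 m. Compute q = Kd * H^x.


q = Kd * H^x = 0.85 * 29^0.59 = 0.85 * 7.291465

6.1977 L/h


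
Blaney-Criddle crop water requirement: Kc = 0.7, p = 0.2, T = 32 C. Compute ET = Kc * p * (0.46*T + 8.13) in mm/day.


ET = Kc * p * (0.46*T + 8.13)
ET = 0.7 * 0.2 * (0.46*32 + 8.13)
ET = 0.7 * 0.2 * 22.8500

3.1990 mm/day


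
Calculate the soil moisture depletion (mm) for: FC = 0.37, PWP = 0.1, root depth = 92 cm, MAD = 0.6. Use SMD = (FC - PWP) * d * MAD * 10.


SMD = (FC - PWP) * d * MAD * 10
SMD = (0.37 - 0.1) * 92 * 0.6 * 10
SMD = 0.2700 * 92 * 0.6 * 10

149.0400 mm


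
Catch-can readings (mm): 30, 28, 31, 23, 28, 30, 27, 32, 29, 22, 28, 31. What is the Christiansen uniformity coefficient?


mean = 28.250000 mm
MAD = 2.250000 mm
CU = (1 - 2.250000/28.250000)*100

92.0354 %


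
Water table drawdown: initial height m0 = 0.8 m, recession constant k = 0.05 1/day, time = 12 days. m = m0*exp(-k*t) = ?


m = m0 * exp(-k*t)
m = 0.8 * exp(-0.05 * 12)
m = 0.8 * exp(-0.6000)

0.4390 m


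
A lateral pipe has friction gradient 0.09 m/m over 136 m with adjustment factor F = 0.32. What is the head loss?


hf = J * L * F = 0.09 * 136 * 0.32 = 3.9168 m

3.9168 m


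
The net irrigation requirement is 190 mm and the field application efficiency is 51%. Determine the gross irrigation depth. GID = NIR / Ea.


Ea = 51% = 0.51
GID = NIR / Ea = 190 / 0.51 = 372.5490 mm

372.5490 mm


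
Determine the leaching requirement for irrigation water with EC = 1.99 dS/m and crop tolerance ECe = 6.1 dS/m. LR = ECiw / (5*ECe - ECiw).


LR = ECiw / (5*ECe - ECiw)
LR = 1.99 / (5*6.1 - 1.99)
LR = 1.99 / 28.5100

0.0698


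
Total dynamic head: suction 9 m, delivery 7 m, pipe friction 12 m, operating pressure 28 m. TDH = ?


TDH = Hs + Hd + hf + Hp = 9 + 7 + 12 + 28 = 56

56 m


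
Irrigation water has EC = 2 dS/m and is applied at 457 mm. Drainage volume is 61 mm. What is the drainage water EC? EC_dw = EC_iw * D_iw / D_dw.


EC_dw = EC_iw * D_iw / D_dw
EC_dw = 2 * 457 / 61
EC_dw = 914 / 61

14.9836 dS/m


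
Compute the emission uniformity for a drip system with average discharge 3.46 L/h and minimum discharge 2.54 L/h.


EU = (q_min/q_avg)*100 = (2.54/3.46)*100 = 73.4104%

73.4104 %


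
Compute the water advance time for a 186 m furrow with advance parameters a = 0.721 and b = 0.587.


t = (L/a)^(1/b)
t = (186/0.721)^(1/0.587)
t = 257.975035^(1/0.587)

12832.4478 min


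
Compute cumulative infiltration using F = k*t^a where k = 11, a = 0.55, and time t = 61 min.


F = k * t^a = 11 * 61^0.55
F = 11 * 9.592491

105.5174 mm


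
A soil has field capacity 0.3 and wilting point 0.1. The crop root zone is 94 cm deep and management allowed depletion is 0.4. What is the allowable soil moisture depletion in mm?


SMD = (FC - PWP) * d * MAD * 10
SMD = (0.3 - 0.1) * 94 * 0.4 * 10
SMD = 0.2000 * 94 * 0.4 * 10

75.2000 mm


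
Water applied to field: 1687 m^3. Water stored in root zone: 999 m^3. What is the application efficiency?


Ea = V_root / V_field * 100 = 999 / 1687 * 100 = 59.2175%

59.2175 %


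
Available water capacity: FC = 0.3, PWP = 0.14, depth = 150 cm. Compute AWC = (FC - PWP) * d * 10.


AWC = (FC - PWP) * d * 10
AWC = (0.3 - 0.14) * 150 * 10
AWC = 0.1600 * 150 * 10

240.0000 mm


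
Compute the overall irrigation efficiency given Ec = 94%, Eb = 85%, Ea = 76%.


Ec = 0.94, Eb = 0.85, Ea = 0.76
E = 0.94 * 0.85 * 0.76 * 100 = 60.7240%

60.7240 %


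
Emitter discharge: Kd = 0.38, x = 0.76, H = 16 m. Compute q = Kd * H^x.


q = Kd * H^x = 0.38 * 16^0.76 = 0.38 * 8.224911

3.1255 L/h


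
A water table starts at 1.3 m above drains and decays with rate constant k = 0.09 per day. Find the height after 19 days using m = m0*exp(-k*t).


m = m0 * exp(-k*t)
m = 1.3 * exp(-0.09 * 19)
m = 1.3 * exp(-1.7100)

0.2351 m


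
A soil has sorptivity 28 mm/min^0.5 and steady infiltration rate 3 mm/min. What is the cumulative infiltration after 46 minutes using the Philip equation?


F = S*sqrt(t) + A*t
F = 28*sqrt(46) + 3*46
F = 28*6.782330 + 138

327.9052 mm


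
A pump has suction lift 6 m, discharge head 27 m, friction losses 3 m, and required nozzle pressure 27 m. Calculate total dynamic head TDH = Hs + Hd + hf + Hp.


TDH = Hs + Hd + hf + Hp = 6 + 27 + 3 + 27 = 63

63 m


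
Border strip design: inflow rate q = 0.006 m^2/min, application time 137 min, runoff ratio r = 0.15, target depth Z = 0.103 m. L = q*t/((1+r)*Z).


L = q*t/((1+r)*Z)
L = 0.006*137/((1+0.15)*0.103)
L = 0.822/0.11845

6.9396 m


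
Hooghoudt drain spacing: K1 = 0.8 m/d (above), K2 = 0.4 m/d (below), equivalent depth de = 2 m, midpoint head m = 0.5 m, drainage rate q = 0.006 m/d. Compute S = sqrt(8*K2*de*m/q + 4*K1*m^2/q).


S^2 = 8*K2*de*m/q + 4*K1*m^2/q
S^2 = 8*0.4*2*0.5/0.006 + 4*0.8*0.5^2/0.006
S = sqrt(666.6667)

25.8199 m


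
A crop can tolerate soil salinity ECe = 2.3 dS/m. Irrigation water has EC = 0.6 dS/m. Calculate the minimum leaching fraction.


LR = ECiw / (5*ECe - ECiw)
LR = 0.6 / (5*2.3 - 0.6)
LR = 0.6 / 10.9000

0.0550


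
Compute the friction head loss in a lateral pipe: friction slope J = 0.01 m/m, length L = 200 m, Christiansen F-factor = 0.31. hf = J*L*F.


hf = J * L * F = 0.01 * 200 * 0.31 = 0.6200 m

0.6200 m


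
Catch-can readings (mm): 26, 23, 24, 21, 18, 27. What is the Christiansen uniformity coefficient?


mean = 23.166667 mm
MAD = 2.500000 mm
CU = (1 - 2.500000/23.166667)*100

89.2086 %


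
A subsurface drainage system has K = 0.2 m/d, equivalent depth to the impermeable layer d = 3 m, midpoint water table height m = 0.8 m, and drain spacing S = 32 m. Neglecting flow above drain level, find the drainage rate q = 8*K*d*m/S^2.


q = 8*K*d*m/S^2
q = 8*0.2*3*0.8/32^2
q = 3.8400 / 1024

0.0038 m/d


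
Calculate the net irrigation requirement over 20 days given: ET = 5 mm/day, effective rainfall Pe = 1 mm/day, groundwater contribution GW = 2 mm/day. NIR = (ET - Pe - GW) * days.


Daily deficit = ET - Pe - GW = 5 - 1 - 2 = 2 mm/day
NIR = 2 * 20 = 40 mm

40.0000 mm


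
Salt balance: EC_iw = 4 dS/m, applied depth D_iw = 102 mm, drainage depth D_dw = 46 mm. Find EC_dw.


EC_dw = EC_iw * D_iw / D_dw
EC_dw = 4 * 102 / 46
EC_dw = 408 / 46

8.8696 dS/m


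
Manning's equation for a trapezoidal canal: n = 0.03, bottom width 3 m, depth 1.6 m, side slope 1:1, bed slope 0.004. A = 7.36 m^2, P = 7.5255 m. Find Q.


R = A/P = 7.36/7.5255 = 0.978008
Q = (1/0.03) * 7.36 * 0.978008^(2/3) * 0.004^0.5

15.2879 m^3/s


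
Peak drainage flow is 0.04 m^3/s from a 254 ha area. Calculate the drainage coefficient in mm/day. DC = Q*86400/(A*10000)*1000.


DC = Q * 86400 / (A * 10000) * 1000
DC = 0.04 * 86400 / (254 * 10000) * 1000
DC = 3456000.0000 / 2540000

1.3606 mm/day


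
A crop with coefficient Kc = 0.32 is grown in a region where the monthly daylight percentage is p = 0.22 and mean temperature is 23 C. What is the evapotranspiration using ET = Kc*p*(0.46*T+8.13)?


ET = Kc * p * (0.46*T + 8.13)
ET = 0.32 * 0.22 * (0.46*23 + 8.13)
ET = 0.32 * 0.22 * 18.7100

1.3172 mm/day


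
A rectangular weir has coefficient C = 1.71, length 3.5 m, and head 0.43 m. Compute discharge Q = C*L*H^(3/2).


Q = C * L * H^(3/2) = 1.71 * 3.5 * 0.43^1.5 = 1.71 * 3.5 * 0.281970

1.6876 m^3/s


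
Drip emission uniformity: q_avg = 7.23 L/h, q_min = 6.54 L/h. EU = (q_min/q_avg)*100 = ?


EU = (q_min/q_avg)*100 = (6.54/7.23)*100 = 90.4564%

90.4564 %


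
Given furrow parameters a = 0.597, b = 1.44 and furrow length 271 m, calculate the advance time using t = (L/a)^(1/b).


t = (L/a)^(1/b)
t = (271/0.597)^(1/1.44)
t = 453.936348^(1/1.44)

70.0060 min


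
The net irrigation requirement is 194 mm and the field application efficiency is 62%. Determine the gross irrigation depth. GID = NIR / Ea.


Ea = 62% = 0.62
GID = NIR / Ea = 194 / 0.62 = 312.9032 mm

312.9032 mm


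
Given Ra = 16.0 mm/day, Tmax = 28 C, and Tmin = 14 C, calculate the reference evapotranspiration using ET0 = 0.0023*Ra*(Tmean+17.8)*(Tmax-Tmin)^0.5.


Tmean = (Tmax + Tmin)/2 = (28 + 14)/2 = 21.0
ET0 = 0.0023 * 16.0 * (21.0 + 17.8) * sqrt(28 - 14)
ET0 = 0.0023 * 16.0 * 38.8 * 3.741657

5.3425 mm/day


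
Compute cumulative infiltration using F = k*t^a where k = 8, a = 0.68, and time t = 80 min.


F = k * t^a = 8 * 80^0.68
F = 8 * 19.683449

157.4676 mm


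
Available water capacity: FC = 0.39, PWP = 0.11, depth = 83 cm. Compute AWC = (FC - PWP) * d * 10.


AWC = (FC - PWP) * d * 10
AWC = (0.39 - 0.11) * 83 * 10
AWC = 0.2800 * 83 * 10

232.4000 mm


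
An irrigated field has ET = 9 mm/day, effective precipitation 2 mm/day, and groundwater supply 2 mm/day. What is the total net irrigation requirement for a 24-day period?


Daily deficit = ET - Pe - GW = 9 - 2 - 2 = 5 mm/day
NIR = 5 * 24 = 120 mm

120.0000 mm


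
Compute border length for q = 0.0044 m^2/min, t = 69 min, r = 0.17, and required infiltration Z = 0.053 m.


L = q*t/((1+r)*Z)
L = 0.0044*69/((1+0.17)*0.053)
L = 0.3036/0.06201

4.8960 m


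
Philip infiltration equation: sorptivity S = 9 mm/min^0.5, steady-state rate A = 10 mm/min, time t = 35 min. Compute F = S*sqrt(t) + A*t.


F = S*sqrt(t) + A*t
F = 9*sqrt(35) + 10*35
F = 9*5.916080 + 350

403.2447 mm


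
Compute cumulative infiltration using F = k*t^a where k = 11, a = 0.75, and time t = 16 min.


F = k * t^a = 11 * 16^0.75
F = 11 * 8.000000

88.0000 mm


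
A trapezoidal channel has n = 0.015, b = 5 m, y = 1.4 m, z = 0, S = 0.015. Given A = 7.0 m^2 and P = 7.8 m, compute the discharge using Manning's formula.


R = A/P = 7.0/7.8 = 0.897436
Q = (1/0.015) * 7.0 * 0.897436^(2/3) * 0.015^0.5

53.1767 m^3/s


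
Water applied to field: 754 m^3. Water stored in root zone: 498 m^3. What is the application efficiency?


Ea = V_root / V_field * 100 = 498 / 754 * 100 = 66.0477%

66.0477 %


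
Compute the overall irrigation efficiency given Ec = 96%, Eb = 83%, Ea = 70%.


Ec = 0.96, Eb = 0.83, Ea = 0.7
E = 0.96 * 0.83 * 0.7 * 100 = 55.7760%

55.7760 %


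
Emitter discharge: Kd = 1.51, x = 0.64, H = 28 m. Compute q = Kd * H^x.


q = Kd * H^x = 1.51 * 28^0.64 = 1.51 * 8.436866

12.7397 L/h


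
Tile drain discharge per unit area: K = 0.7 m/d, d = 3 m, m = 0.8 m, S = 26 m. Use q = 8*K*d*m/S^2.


q = 8*K*d*m/S^2
q = 8*0.7*3*0.8/26^2
q = 13.4400 / 676

0.0199 m/d


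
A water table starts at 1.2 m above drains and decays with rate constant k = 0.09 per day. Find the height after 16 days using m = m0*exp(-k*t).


m = m0 * exp(-k*t)
m = 1.2 * exp(-0.09 * 16)
m = 1.2 * exp(-1.4400)

0.2843 m


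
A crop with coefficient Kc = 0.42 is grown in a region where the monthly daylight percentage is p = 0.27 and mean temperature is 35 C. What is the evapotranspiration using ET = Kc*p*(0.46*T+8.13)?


ET = Kc * p * (0.46*T + 8.13)
ET = 0.42 * 0.27 * (0.46*35 + 8.13)
ET = 0.42 * 0.27 * 24.2300

2.7477 mm/day


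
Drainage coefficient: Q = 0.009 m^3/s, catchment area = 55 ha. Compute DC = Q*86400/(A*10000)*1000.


DC = Q * 86400 / (A * 10000) * 1000
DC = 0.009 * 86400 / (55 * 10000) * 1000
DC = 777600.0000 / 550000

1.4138 mm/day


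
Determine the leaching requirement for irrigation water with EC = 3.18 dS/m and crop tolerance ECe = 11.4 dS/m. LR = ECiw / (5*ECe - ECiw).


LR = ECiw / (5*ECe - ECiw)
LR = 3.18 / (5*11.4 - 3.18)
LR = 3.18 / 53.8200

0.0591


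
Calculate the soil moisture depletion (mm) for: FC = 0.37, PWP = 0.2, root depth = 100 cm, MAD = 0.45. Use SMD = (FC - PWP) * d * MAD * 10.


SMD = (FC - PWP) * d * MAD * 10
SMD = (0.37 - 0.2) * 100 * 0.45 * 10
SMD = 0.1700 * 100 * 0.45 * 10

76.5000 mm


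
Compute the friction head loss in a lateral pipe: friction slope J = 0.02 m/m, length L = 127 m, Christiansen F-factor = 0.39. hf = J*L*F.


hf = J * L * F = 0.02 * 127 * 0.39 = 0.9906 m

0.9906 m


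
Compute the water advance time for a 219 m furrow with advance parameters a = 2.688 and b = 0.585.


t = (L/a)^(1/b)
t = (219/2.688)^(1/0.585)
t = 81.473214^(1/0.585)

1847.9578 min


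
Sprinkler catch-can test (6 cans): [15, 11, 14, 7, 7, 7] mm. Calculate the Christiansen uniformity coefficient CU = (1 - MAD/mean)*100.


mean = 10.166667 mm
MAD = 3.166667 mm
CU = (1 - 3.166667/10.166667)*100

68.8525 %


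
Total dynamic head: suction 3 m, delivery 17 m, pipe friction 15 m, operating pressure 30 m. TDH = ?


TDH = Hs + Hd + hf + Hp = 3 + 17 + 15 + 30 = 65

65 m


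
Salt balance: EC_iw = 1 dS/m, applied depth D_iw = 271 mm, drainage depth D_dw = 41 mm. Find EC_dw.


EC_dw = EC_iw * D_iw / D_dw
EC_dw = 1 * 271 / 41
EC_dw = 271 / 41

6.6098 dS/m


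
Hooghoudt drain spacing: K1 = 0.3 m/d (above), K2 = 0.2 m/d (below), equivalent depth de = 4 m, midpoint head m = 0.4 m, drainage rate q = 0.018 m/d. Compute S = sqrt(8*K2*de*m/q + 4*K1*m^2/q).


S^2 = 8*K2*de*m/q + 4*K1*m^2/q
S^2 = 8*0.2*4*0.4/0.018 + 4*0.3*0.4^2/0.018
S = sqrt(152.8889)

12.3648 m


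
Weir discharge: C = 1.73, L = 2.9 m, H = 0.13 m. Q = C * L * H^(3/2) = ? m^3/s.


Q = C * L * H^(3/2) = 1.73 * 2.9 * 0.13^1.5 = 1.73 * 2.9 * 0.046872

0.2352 m^3/s


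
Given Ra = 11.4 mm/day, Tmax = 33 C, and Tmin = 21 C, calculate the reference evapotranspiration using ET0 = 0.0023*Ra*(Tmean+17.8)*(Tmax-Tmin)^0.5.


Tmean = (Tmax + Tmin)/2 = (33 + 21)/2 = 27.0
ET0 = 0.0023 * 11.4 * (27.0 + 17.8) * sqrt(33 - 21)
ET0 = 0.0023 * 11.4 * 44.8 * 3.464102

4.0691 mm/day


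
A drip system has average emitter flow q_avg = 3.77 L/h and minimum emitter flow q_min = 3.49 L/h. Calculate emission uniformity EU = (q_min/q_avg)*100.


EU = (q_min/q_avg)*100 = (3.49/3.77)*100 = 92.5729%

92.5729 %


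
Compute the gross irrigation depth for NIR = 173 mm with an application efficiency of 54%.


Ea = 54% = 0.54
GID = NIR / Ea = 173 / 0.54 = 320.3704 mm

320.3704 mm


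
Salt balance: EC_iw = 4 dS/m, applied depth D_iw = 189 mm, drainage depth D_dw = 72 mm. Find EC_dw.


EC_dw = EC_iw * D_iw / D_dw
EC_dw = 4 * 189 / 72
EC_dw = 756 / 72

10.5000 dS/m


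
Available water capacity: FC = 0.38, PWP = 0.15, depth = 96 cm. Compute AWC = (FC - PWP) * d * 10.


AWC = (FC - PWP) * d * 10
AWC = (0.38 - 0.15) * 96 * 10
AWC = 0.2300 * 96 * 10

220.8000 mm


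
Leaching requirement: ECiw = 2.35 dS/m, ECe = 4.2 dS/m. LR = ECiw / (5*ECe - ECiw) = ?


LR = ECiw / (5*ECe - ECiw)
LR = 2.35 / (5*4.2 - 2.35)
LR = 2.35 / 18.6500

0.1260


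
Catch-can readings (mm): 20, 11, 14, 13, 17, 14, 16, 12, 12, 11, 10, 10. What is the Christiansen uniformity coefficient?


mean = 13.333333 mm
MAD = 2.388889 mm
CU = (1 - 2.388889/13.333333)*100

82.0833 %


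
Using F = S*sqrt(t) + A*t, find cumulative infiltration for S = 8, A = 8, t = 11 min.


F = S*sqrt(t) + A*t
F = 8*sqrt(11) + 8*11
F = 8*3.316625 + 88

114.5330 mm


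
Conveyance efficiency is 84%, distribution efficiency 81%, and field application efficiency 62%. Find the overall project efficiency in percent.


Ec = 0.84, Eb = 0.81, Ea = 0.62
E = 0.84 * 0.81 * 0.62 * 100 = 42.1848%

42.1848 %


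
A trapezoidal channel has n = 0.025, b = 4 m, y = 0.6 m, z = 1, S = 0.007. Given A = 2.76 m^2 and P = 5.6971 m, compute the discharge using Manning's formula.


R = A/P = 2.76/5.6971 = 0.484457
Q = (1/0.025) * 2.76 * 0.484457^(2/3) * 0.007^0.5

5.6976 m^3/s


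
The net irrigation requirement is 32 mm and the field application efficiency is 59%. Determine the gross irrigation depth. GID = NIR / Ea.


Ea = 59% = 0.59
GID = NIR / Ea = 32 / 0.59 = 54.2373 mm

54.2373 mm


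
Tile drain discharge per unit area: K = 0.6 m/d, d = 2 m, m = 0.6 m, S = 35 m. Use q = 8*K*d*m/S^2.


q = 8*K*d*m/S^2
q = 8*0.6*2*0.6/35^2
q = 5.7600 / 1225

0.0047 m/d


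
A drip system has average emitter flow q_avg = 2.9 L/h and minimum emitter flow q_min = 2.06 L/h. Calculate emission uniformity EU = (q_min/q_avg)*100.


EU = (q_min/q_avg)*100 = (2.06/2.9)*100 = 71.0345%

71.0345 %


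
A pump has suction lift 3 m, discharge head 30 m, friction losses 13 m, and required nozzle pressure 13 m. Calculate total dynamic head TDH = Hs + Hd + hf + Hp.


TDH = Hs + Hd + hf + Hp = 3 + 30 + 13 + 13 = 59

59 m


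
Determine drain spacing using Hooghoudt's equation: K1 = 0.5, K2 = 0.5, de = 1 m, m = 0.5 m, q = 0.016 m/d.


S^2 = 8*K2*de*m/q + 4*K1*m^2/q
S^2 = 8*0.5*1*0.5/0.016 + 4*0.5*0.5^2/0.016
S = sqrt(156.2500)

12.5000 m


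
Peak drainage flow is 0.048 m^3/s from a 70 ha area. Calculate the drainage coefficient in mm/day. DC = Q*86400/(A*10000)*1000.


DC = Q * 86400 / (A * 10000) * 1000
DC = 0.048 * 86400 / (70 * 10000) * 1000
DC = 4147200.0000 / 700000

5.9246 mm/day


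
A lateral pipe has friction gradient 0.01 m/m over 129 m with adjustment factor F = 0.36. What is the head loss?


hf = J * L * F = 0.01 * 129 * 0.36 = 0.4644 m

0.4644 m


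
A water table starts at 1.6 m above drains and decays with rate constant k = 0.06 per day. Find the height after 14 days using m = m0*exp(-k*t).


m = m0 * exp(-k*t)
m = 1.6 * exp(-0.06 * 14)
m = 1.6 * exp(-0.8400)

0.6907 m


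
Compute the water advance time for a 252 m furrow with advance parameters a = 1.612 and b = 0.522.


t = (L/a)^(1/b)
t = (252/1.612)^(1/0.522)
t = 156.327543^(1/0.522)

15963.6849 min


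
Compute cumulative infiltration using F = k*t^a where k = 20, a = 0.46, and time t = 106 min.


F = k * t^a = 20 * 106^0.46
F = 20 * 8.543596

170.8719 mm


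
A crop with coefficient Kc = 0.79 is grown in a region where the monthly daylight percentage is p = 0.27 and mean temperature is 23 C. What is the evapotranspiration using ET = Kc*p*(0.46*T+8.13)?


ET = Kc * p * (0.46*T + 8.13)
ET = 0.79 * 0.27 * (0.46*23 + 8.13)
ET = 0.79 * 0.27 * 18.7100

3.9908 mm/day


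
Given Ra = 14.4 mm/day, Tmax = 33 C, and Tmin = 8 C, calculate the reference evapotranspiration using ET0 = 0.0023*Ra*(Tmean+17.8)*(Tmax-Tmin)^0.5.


Tmean = (Tmax + Tmin)/2 = (33 + 8)/2 = 20.5
ET0 = 0.0023 * 14.4 * (20.5 + 17.8) * sqrt(33 - 8)
ET0 = 0.0023 * 14.4 * 38.3 * 5.000000

6.3425 mm/day


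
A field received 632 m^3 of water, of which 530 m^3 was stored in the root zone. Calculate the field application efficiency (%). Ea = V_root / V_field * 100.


Ea = V_root / V_field * 100 = 530 / 632 * 100 = 83.8608%

83.8608 %


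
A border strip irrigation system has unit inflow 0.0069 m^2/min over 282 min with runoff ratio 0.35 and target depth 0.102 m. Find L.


L = q*t/((1+r)*Z)
L = 0.0069*282/((1+0.35)*0.102)
L = 1.9458/0.1377

14.1307 m


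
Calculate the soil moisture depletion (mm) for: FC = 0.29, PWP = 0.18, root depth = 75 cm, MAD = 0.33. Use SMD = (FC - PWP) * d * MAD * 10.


SMD = (FC - PWP) * d * MAD * 10
SMD = (0.29 - 0.18) * 75 * 0.33 * 10
SMD = 0.1100 * 75 * 0.33 * 10

27.2250 mm


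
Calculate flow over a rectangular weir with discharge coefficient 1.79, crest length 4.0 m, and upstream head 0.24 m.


Q = C * L * H^(3/2) = 1.79 * 4.0 * 0.24^1.5 = 1.79 * 4.0 * 0.117576

0.8418 m^3/s


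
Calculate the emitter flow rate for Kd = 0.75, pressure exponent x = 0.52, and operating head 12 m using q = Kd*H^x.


q = Kd * H^x = 0.75 * 12^0.52 = 0.75 * 3.640611

2.7305 L/h


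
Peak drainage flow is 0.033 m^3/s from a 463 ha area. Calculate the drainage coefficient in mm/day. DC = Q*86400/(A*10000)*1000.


DC = Q * 86400 / (A * 10000) * 1000
DC = 0.033 * 86400 / (463 * 10000) * 1000
DC = 2851200.0000 / 4630000

0.6158 mm/day


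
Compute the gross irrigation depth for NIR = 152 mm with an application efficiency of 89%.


Ea = 89% = 0.89
GID = NIR / Ea = 152 / 0.89 = 170.7865 mm

170.7865 mm


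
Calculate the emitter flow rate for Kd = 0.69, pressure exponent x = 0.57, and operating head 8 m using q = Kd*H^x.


q = Kd * H^x = 0.69 * 8^0.57 = 0.69 * 3.271608

2.2574 L/h


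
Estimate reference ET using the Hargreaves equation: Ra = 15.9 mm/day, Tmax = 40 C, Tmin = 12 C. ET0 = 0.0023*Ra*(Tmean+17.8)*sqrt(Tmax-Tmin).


Tmean = (Tmax + Tmin)/2 = (40 + 12)/2 = 26.0
ET0 = 0.0023 * 15.9 * (26.0 + 17.8) * sqrt(40 - 12)
ET0 = 0.0023 * 15.9 * 43.8 * 5.291503

8.4757 mm/day


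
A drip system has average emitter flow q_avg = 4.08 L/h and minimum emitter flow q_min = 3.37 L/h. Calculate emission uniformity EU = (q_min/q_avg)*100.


EU = (q_min/q_avg)*100 = (3.37/4.08)*100 = 82.5980%

82.5980 %


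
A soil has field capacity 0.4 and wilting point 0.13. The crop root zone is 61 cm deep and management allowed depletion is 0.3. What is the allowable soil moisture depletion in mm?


SMD = (FC - PWP) * d * MAD * 10
SMD = (0.4 - 0.13) * 61 * 0.3 * 10
SMD = 0.2700 * 61 * 0.3 * 10

49.4100 mm


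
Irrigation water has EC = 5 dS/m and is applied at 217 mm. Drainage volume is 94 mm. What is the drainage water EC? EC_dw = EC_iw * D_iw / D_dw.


EC_dw = EC_iw * D_iw / D_dw
EC_dw = 5 * 217 / 94
EC_dw = 1085 / 94

11.5426 dS/m


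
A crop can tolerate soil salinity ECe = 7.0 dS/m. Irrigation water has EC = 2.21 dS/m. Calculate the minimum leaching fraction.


LR = ECiw / (5*ECe - ECiw)
LR = 2.21 / (5*7.0 - 2.21)
LR = 2.21 / 32.7900

0.0674


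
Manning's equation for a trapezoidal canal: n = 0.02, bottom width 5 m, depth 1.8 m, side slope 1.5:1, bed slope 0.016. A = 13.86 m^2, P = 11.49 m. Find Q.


R = A/P = 13.86/11.49 = 1.206266
Q = (1/0.02) * 13.86 * 1.206266^(2/3) * 0.016^0.5

99.3319 m^3/s


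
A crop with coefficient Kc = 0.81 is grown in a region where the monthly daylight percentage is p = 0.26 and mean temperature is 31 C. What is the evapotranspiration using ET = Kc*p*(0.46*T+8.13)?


ET = Kc * p * (0.46*T + 8.13)
ET = 0.81 * 0.26 * (0.46*31 + 8.13)
ET = 0.81 * 0.26 * 22.3900

4.7153 mm/day


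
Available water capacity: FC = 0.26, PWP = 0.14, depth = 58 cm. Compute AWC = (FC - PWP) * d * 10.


AWC = (FC - PWP) * d * 10
AWC = (0.26 - 0.14) * 58 * 10
AWC = 0.1200 * 58 * 10

69.6000 mm


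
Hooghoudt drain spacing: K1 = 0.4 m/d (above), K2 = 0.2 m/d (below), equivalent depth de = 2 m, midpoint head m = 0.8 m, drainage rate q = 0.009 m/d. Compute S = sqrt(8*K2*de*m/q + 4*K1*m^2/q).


S^2 = 8*K2*de*m/q + 4*K1*m^2/q
S^2 = 8*0.2*2*0.8/0.009 + 4*0.4*0.8^2/0.009
S = sqrt(398.2222)

19.9555 m


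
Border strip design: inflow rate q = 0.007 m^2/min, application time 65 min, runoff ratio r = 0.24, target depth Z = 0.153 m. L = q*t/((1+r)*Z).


L = q*t/((1+r)*Z)
L = 0.007*65/((1+0.24)*0.153)
L = 0.455/0.18972

2.3983 m


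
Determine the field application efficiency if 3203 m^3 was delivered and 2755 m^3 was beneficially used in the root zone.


Ea = V_root / V_field * 100 = 2755 / 3203 * 100 = 86.0131%

86.0131 %


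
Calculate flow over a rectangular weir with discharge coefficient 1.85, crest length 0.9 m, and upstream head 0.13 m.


Q = C * L * H^(3/2) = 1.85 * 0.9 * 0.13^1.5 = 1.85 * 0.9 * 0.046872

0.0780 m^3/s


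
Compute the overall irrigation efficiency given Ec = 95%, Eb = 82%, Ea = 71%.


Ec = 0.95, Eb = 0.82, Ea = 0.71
E = 0.95 * 0.82 * 0.71 * 100 = 55.3090%

55.3090 %


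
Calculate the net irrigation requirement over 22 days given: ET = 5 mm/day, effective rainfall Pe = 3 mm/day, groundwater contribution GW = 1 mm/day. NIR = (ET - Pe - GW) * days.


Daily deficit = ET - Pe - GW = 5 - 3 - 1 = 1 mm/day
NIR = 1 * 22 = 22 mm

22.0000 mm


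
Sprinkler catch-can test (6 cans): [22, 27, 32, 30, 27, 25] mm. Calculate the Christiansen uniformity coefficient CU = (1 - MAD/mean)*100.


mean = 27.166667 mm
MAD = 2.555556 mm
CU = (1 - 2.555556/27.166667)*100

90.5930 %


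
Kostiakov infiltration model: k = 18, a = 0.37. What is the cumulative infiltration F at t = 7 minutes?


F = k * t^a = 18 * 7^0.37
F = 18 * 2.054406

36.9793 mm


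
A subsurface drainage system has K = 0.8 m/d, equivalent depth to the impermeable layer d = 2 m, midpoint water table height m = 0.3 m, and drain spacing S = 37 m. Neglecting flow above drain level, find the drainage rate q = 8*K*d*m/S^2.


q = 8*K*d*m/S^2
q = 8*0.8*2*0.3/37^2
q = 3.8400 / 1369

0.0028 m/d


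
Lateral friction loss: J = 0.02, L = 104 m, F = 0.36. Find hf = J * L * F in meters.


hf = J * L * F = 0.02 * 104 * 0.36 = 0.7488 m

0.7488 m


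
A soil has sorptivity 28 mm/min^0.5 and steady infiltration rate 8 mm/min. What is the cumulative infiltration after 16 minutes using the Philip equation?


F = S*sqrt(t) + A*t
F = 28*sqrt(16) + 8*16
F = 28*4.000000 + 128

240.0000 mm


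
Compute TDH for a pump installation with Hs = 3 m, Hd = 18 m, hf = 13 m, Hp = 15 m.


TDH = Hs + Hd + hf + Hp = 3 + 18 + 13 + 15 = 49

49 m


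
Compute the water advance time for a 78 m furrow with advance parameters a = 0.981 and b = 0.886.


t = (L/a)^(1/b)
t = (78/0.981)^(1/0.886)
t = 79.510703^(1/0.886)

139.6207 min


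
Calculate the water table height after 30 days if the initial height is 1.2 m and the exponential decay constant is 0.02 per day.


m = m0 * exp(-k*t)
m = 1.2 * exp(-0.02 * 30)
m = 1.2 * exp(-0.6000)

0.6586 m


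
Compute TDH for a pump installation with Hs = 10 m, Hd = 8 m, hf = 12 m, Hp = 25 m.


TDH = Hs + Hd + hf + Hp = 10 + 8 + 12 + 25 = 55

55 m


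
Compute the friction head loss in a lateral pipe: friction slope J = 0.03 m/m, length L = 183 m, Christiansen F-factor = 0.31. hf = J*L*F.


hf = J * L * F = 0.03 * 183 * 0.31 = 1.7019 m

1.7019 m


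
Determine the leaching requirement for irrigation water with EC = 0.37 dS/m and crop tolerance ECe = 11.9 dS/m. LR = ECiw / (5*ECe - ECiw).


LR = ECiw / (5*ECe - ECiw)
LR = 0.37 / (5*11.9 - 0.37)
LR = 0.37 / 59.1300

0.0063


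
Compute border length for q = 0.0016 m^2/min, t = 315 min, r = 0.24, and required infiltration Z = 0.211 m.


L = q*t/((1+r)*Z)
L = 0.0016*315/((1+0.24)*0.211)
L = 0.504/0.26164

1.9263 m


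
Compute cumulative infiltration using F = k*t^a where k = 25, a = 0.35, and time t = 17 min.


F = k * t^a = 25 * 17^0.35
F = 25 * 2.695610

67.3902 mm


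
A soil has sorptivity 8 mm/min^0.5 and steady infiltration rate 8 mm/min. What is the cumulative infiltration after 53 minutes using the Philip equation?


F = S*sqrt(t) + A*t
F = 8*sqrt(53) + 8*53
F = 8*7.280110 + 424

482.2409 mm


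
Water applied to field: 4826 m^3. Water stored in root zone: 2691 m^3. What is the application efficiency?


Ea = V_root / V_field * 100 = 2691 / 4826 * 100 = 55.7605%

55.7605 %


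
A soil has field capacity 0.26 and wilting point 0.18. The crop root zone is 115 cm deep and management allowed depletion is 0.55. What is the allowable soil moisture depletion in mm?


SMD = (FC - PWP) * d * MAD * 10
SMD = (0.26 - 0.18) * 115 * 0.55 * 10
SMD = 0.0800 * 115 * 0.55 * 10

50.6000 mm


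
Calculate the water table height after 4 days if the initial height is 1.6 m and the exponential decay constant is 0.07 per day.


m = m0 * exp(-k*t)
m = 1.6 * exp(-0.07 * 4)
m = 1.6 * exp(-0.2800)

1.2093 m


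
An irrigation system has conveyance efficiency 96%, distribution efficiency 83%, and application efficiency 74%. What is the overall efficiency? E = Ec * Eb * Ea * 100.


Ec = 0.96, Eb = 0.83, Ea = 0.74
E = 0.96 * 0.83 * 0.74 * 100 = 58.9632%

58.9632 %


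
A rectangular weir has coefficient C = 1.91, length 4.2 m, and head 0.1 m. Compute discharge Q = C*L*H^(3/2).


Q = C * L * H^(3/2) = 1.91 * 4.2 * 0.1^1.5 = 1.91 * 4.2 * 0.031623

0.2537 m^3/s


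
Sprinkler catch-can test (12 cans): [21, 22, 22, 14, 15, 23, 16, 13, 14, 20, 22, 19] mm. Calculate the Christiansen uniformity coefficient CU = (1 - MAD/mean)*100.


mean = 18.416667 mm
MAD = 3.347222 mm
CU = (1 - 3.347222/18.416667)*100

81.8250 %


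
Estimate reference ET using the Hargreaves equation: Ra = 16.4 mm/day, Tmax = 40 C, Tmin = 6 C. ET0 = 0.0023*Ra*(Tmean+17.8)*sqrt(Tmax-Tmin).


Tmean = (Tmax + Tmin)/2 = (40 + 6)/2 = 23.0
ET0 = 0.0023 * 16.4 * (23.0 + 17.8) * sqrt(40 - 6)
ET0 = 0.0023 * 16.4 * 40.8 * 5.830952

8.9737 mm/day


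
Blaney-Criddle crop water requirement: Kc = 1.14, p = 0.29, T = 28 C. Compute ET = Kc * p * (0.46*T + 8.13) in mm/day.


ET = Kc * p * (0.46*T + 8.13)
ET = 1.14 * 0.29 * (0.46*28 + 8.13)
ET = 1.14 * 0.29 * 21.0100

6.9459 mm/day


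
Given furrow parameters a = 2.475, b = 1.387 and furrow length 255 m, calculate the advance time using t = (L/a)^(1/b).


t = (L/a)^(1/b)
t = (255/2.475)^(1/1.387)
t = 103.030303^(1/1.387)

28.2689 min


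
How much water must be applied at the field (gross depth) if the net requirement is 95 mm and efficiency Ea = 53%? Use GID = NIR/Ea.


Ea = 53% = 0.53
GID = NIR / Ea = 95 / 0.53 = 179.2453 mm

179.2453 mm


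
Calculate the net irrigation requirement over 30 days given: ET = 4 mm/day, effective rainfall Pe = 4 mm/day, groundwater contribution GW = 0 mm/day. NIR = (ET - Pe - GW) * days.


Daily deficit = ET - Pe - GW = 4 - 4 - 0 = 0 mm/day
NIR = 0 * 30 = 0 mm

0 mm


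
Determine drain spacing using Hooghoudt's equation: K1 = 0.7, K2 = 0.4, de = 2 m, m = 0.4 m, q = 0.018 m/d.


S^2 = 8*K2*de*m/q + 4*K1*m^2/q
S^2 = 8*0.4*2*0.4/0.018 + 4*0.7*0.4^2/0.018
S = sqrt(167.1111)

12.9271 m


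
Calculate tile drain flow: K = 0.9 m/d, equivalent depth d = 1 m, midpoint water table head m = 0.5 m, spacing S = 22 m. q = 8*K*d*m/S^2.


q = 8*K*d*m/S^2
q = 8*0.9*1*0.5/22^2
q = 3.6000 / 484

0.0074 m/d


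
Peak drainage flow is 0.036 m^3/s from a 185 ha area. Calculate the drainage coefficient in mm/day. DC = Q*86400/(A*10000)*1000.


DC = Q * 86400 / (A * 10000) * 1000
DC = 0.036 * 86400 / (185 * 10000) * 1000
DC = 3110400.0000 / 1850000

1.6813 mm/day


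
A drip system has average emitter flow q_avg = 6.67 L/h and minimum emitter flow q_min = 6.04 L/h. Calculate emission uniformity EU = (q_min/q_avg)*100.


EU = (q_min/q_avg)*100 = (6.04/6.67)*100 = 90.5547%

90.5547 %


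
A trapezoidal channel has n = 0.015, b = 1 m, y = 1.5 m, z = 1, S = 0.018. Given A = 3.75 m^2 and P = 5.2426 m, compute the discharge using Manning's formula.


R = A/P = 3.75/5.2426 = 0.715294
Q = (1/0.015) * 3.75 * 0.715294^(2/3) * 0.018^0.5

26.8266 m^3/s


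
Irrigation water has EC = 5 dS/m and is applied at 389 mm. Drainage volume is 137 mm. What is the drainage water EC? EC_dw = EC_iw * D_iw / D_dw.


EC_dw = EC_iw * D_iw / D_dw
EC_dw = 5 * 389 / 137
EC_dw = 1945 / 137

14.1971 dS/m


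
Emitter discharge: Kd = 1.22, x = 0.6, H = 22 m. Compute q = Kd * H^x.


q = Kd * H^x = 1.22 * 22^0.6 = 1.22 * 6.389305

7.7950 L/h


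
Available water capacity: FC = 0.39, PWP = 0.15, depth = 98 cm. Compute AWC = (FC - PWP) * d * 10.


AWC = (FC - PWP) * d * 10
AWC = (0.39 - 0.15) * 98 * 10
AWC = 0.2400 * 98 * 10

235.2000 mm


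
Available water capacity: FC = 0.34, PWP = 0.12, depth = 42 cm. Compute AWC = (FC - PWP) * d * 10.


AWC = (FC - PWP) * d * 10
AWC = (0.34 - 0.12) * 42 * 10
AWC = 0.2200 * 42 * 10

92.4000 mm


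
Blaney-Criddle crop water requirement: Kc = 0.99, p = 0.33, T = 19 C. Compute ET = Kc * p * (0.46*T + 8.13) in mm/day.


ET = Kc * p * (0.46*T + 8.13)
ET = 0.99 * 0.33 * (0.46*19 + 8.13)
ET = 0.99 * 0.33 * 16.8700

5.5114 mm/day


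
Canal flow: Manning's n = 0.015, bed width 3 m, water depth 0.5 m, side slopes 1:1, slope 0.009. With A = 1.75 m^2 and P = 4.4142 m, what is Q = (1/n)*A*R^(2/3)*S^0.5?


R = A/P = 1.75/4.4142 = 0.396448
Q = (1/0.015) * 1.75 * 0.396448^(2/3) * 0.009^0.5

5.9730 m^3/s


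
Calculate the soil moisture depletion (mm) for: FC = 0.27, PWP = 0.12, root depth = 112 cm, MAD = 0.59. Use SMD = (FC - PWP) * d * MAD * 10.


SMD = (FC - PWP) * d * MAD * 10
SMD = (0.27 - 0.12) * 112 * 0.59 * 10
SMD = 0.1500 * 112 * 0.59 * 10

99.1200 mm


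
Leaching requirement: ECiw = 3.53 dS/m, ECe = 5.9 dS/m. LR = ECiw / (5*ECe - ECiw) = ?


LR = ECiw / (5*ECe - ECiw)
LR = 3.53 / (5*5.9 - 3.53)
LR = 3.53 / 25.9700

0.1359


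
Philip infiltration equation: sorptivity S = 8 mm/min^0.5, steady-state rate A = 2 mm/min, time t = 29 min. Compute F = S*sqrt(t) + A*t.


F = S*sqrt(t) + A*t
F = 8*sqrt(29) + 2*29
F = 8*5.385165 + 58

101.0813 mm


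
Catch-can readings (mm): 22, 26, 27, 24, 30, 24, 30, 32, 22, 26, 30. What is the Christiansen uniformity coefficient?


mean = 26.636364 mm
MAD = 2.876033 mm
CU = (1 - 2.876033/26.636364)*100

89.2026 %


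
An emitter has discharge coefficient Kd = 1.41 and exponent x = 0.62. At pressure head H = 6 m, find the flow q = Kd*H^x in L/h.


q = Kd * H^x = 1.41 * 6^0.62 = 1.41 * 3.037063

4.2823 L/h


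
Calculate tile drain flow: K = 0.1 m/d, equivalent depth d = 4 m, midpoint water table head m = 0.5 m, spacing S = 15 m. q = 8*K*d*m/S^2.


q = 8*K*d*m/S^2
q = 8*0.1*4*0.5/15^2
q = 1.6000 / 225

0.0071 m/d


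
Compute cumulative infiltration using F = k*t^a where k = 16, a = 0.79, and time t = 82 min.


F = k * t^a = 16 * 82^0.79
F = 16 * 32.502214

520.0354 mm


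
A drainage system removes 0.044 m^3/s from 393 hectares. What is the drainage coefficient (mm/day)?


DC = Q * 86400 / (A * 10000) * 1000
DC = 0.044 * 86400 / (393 * 10000) * 1000
DC = 3801600.0000 / 3930000

0.9673 mm/day


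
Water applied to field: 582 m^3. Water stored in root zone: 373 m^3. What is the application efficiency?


Ea = V_root / V_field * 100 = 373 / 582 * 100 = 64.0893%

64.0893 %


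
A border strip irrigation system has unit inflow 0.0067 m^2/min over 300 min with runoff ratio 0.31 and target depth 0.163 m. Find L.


L = q*t/((1+r)*Z)
L = 0.0067*300/((1+0.31)*0.163)
L = 2.01/0.21353

9.4132 m


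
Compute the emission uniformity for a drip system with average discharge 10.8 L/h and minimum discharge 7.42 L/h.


EU = (q_min/q_avg)*100 = (7.42/10.8)*100 = 68.7037%

68.7037 %


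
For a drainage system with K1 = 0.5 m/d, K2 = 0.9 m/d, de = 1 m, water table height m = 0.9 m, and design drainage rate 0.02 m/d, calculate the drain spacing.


S^2 = 8*K2*de*m/q + 4*K1*m^2/q
S^2 = 8*0.9*1*0.9/0.02 + 4*0.5*0.9^2/0.02
S = sqrt(405.0000)

20.1246 m


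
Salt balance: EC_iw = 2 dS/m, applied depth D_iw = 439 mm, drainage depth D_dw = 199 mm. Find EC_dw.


EC_dw = EC_iw * D_iw / D_dw
EC_dw = 2 * 439 / 199
EC_dw = 878 / 199

4.4121 dS/m


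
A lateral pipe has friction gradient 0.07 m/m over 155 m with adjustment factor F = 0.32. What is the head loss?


hf = J * L * F = 0.07 * 155 * 0.32 = 3.4720 m

3.4720 m


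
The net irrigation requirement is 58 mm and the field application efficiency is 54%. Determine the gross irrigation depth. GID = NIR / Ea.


Ea = 54% = 0.54
GID = NIR / Ea = 58 / 0.54 = 107.4074 mm

107.4074 mm


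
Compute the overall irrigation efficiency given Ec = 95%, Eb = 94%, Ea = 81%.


Ec = 0.95, Eb = 0.94, Ea = 0.81
E = 0.95 * 0.94 * 0.81 * 100 = 72.3330%

72.3330 %


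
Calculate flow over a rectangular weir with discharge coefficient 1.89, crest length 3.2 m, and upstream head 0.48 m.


Q = C * L * H^(3/2) = 1.89 * 3.2 * 0.48^1.5 = 1.89 * 3.2 * 0.332554

2.0113 m^3/s


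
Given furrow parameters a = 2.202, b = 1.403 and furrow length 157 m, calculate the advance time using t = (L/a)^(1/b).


t = (L/a)^(1/b)
t = (157/2.202)^(1/1.403)
t = 71.298819^(1/1.403)

20.9315 min


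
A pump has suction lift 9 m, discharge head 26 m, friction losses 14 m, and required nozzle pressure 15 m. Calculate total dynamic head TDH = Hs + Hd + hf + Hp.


TDH = Hs + Hd + hf + Hp = 9 + 26 + 14 + 15 = 64

64 m


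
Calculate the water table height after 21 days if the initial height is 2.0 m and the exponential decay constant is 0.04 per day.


m = m0 * exp(-k*t)
m = 2.0 * exp(-0.04 * 21)
m = 2.0 * exp(-0.8400)

0.8634 m


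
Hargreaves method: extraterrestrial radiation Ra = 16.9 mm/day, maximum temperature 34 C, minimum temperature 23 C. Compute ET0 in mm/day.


Tmean = (Tmax + Tmin)/2 = (34 + 23)/2 = 28.5
ET0 = 0.0023 * 16.9 * (28.5 + 17.8) * sqrt(34 - 23)
ET0 = 0.0023 * 16.9 * 46.3 * 3.316625

5.9689 mm/day


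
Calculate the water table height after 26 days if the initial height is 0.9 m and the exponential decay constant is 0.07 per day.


m = m0 * exp(-k*t)
m = 0.9 * exp(-0.07 * 26)
m = 0.9 * exp(-1.8200)

0.1458 m


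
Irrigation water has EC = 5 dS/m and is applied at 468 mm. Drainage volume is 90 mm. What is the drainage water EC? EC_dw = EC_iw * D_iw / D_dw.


EC_dw = EC_iw * D_iw / D_dw
EC_dw = 5 * 468 / 90
EC_dw = 2340 / 90

26.0000 dS/m


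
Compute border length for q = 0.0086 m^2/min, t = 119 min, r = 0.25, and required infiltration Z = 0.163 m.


L = q*t/((1+r)*Z)
L = 0.0086*119/((1+0.25)*0.163)
L = 1.0234/0.20375

5.0228 m


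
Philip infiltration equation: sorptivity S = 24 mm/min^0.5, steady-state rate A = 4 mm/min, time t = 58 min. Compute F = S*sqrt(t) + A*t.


F = S*sqrt(t) + A*t
F = 24*sqrt(58) + 4*58
F = 24*7.615773 + 232

414.7786 mm


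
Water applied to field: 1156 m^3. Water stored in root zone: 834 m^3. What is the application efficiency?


Ea = V_root / V_field * 100 = 834 / 1156 * 100 = 72.1453%

72.1453 %


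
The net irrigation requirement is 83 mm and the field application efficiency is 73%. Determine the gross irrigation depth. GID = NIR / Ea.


Ea = 73% = 0.73
GID = NIR / Ea = 83 / 0.73 = 113.6986 mm

113.6986 mm


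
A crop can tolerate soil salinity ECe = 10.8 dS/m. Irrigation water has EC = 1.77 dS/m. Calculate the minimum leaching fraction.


LR = ECiw / (5*ECe - ECiw)
LR = 1.77 / (5*10.8 - 1.77)
LR = 1.77 / 52.2300

0.0339
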